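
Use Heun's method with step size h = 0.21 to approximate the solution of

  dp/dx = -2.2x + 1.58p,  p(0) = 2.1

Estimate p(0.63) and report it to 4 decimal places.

Heun: k1 = f(x_n, p_n); k2 = f(x_n + h, p_n + h·k1); p_{n+1} = p_n + (h/2)·(k1 + k2).
x=0.000000, p=2.100000:
  k1 = f(0.000000, 2.100000) = 3.318000
  k2 = f(0.210000, 2.796780) = 3.956912
  p ← 2.100000 + (0.21/2)·(3.318000 + 3.956912) = 2.863866
x=0.210000, p=2.863866:
  k1 = f(0.210000, 2.863866) = 4.062908
  k2 = f(0.420000, 3.717076) = 4.948981
  p ← 2.863866 + (0.21/2)·(4.062908 + 4.948981) = 3.810114
x=0.420000, p=3.810114:
  k1 = f(0.420000, 3.810114) = 5.095980
  k2 = f(0.630000, 4.880270) = 6.324827
  p ← 3.810114 + (0.21/2)·(5.095980 + 6.324827) = 5.009299
p(0.63) ≈ 5.0093

5.0093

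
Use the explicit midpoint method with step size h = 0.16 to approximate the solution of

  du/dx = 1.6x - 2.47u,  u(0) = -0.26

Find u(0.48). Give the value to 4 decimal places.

0.0494

Midpoint: k1 = f(x_n, u_n); k2 = f(x_n + h/2, u_n + (h/2)·k1); u_{n+1} = u_n + h·k2.
x=0.000000, u=-0.260000:
  k1 = f(0.000000, -0.260000) = 0.642200
  k2 = f(0.080000, -0.208624) = 0.643301
  u ← -0.260000 + 0.16·0.643301 = -0.157072
x=0.160000, u=-0.157072:
  k1 = f(0.160000, -0.157072) = 0.643967
  k2 = f(0.240000, -0.105554) = 0.644719
  u ← -0.157072 + 0.16·0.644719 = -0.053917
x=0.320000, u=-0.053917:
  k1 = f(0.320000, -0.053917) = 0.645174
  k2 = f(0.400000, -0.002303) = 0.645688
  u ← -0.053917 + 0.16·0.645688 = 0.049393
u(0.48) ≈ 0.0494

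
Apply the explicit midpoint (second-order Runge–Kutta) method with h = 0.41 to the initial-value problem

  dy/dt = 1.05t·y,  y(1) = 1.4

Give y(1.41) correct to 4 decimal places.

2.2826

Midpoint: k1 = f(t_n, y_n); k2 = f(t_n + h/2, y_n + (h/2)·k1); y_{n+1} = y_n + h·k2.
t=1.000000, y=1.400000:
  k1 = f(1.000000, 1.400000) = 1.470000
  k2 = f(1.205000, 1.701350) = 2.152633
  y ← 1.400000 + 0.41·2.152633 = 2.282580
y(1.41) ≈ 2.2826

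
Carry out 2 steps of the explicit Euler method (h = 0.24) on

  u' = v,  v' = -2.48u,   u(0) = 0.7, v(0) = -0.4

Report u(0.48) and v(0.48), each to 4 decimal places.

0.4080, -1.1761

Euler on (u,v): u_{n+1} = u_n + h·u', v_{n+1} = v_n + h·v'.
0.000000: (0.700000, -0.400000); f=(-0.400000, -1.736000) → (0.604000, -0.816640)
0.240000: (0.604000, -0.816640); f=(-0.816640, -1.497920) → (0.408006, -1.176141)
(u(0.48), v(0.48)) ≈ (0.4080, -1.1761)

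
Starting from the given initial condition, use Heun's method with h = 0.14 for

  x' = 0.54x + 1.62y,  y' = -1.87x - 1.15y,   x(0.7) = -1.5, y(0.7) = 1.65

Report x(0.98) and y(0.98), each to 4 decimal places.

Heun on (x,y): k1 = f(t_n, state_n); k2 = f(t_n + h, state_n + h·k1); state_{n+1} = state_n + (h/2)·(k1 + k2).
0.700000: (-1.500000, 1.650000)
  k1 = (1.863000, 0.907500)
  predictor → (-1.239180, 1.777050)
  k2 = (2.209664, 0.273659)
  → (-1.214914, 1.732681)
0.840000: (-1.214914, 1.732681)
  k1 = (2.150890, 0.279305)
  predictor → (-0.913789, 1.771784)
  k2 = (2.376844, -0.328766)
  → (-0.897972, 1.729219)
(x(0.98), y(0.98)) ≈ (-0.8980, 1.7292)

-0.8980, 1.7292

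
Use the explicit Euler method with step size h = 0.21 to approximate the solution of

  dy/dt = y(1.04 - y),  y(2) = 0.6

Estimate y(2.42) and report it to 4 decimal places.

Euler: y_{n+1} = y_n + h·f(t_n, y_n).
t=2.000000, y=0.600000: f=0.264000 → y ← 0.600000 + 0.21·0.264000 = 0.655440
t=2.210000, y=0.655440: f=0.252056 → y ← 0.655440 + 0.21·0.252056 = 0.708372
y(2.42) ≈ 0.7084

0.7084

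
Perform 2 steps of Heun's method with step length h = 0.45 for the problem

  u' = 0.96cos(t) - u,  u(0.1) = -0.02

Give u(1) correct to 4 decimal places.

Heun: k1 = f(t_n, u_n); k2 = f(t_n + h, u_n + h·k1); u_{n+1} = u_n + (h/2)·(k1 + k2).
t=0.100000, u=-0.020000:
  k1 = f(0.100000, -0.020000) = 0.975204
  k2 = f(0.550000, 0.418842) = 0.399582
  u ← -0.020000 + (0.45/2)·(0.975204 + 0.399582) = 0.289327
t=0.550000, u=0.289327:
  k1 = f(0.550000, 0.289327) = 0.529097
  k2 = f(1.000000, 0.527420) = -0.008730
  u ← 0.289327 + (0.45/2)·(0.529097 + (-0.008730)) = 0.406409
u(1) ≈ 0.4064

0.4064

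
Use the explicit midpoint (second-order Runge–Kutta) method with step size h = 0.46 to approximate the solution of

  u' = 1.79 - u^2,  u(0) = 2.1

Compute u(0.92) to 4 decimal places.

1.7073

Midpoint: k1 = f(s_n, u_n); k2 = f(s_n + h/2, u_n + (h/2)·k1); u_{n+1} = u_n + h·k2.
s=0.000000, u=2.100000:
  k1 = f(0.000000, 2.100000) = -2.620000
  k2 = f(0.230000, 1.497400) = -0.452207
  u ← 2.100000 + 0.46·(-0.452207) = 1.891985
s=0.460000, u=1.891985:
  k1 = f(0.460000, 1.891985) = -1.789607
  k2 = f(0.690000, 1.480375) = -0.401511
  u ← 1.891985 + 0.46·(-0.401511) = 1.707290
u(0.92) ≈ 1.7073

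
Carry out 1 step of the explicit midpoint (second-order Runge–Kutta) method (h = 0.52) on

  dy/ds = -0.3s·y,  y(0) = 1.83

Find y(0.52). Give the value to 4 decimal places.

Midpoint: k1 = f(s_n, y_n); k2 = f(s_n + h/2, y_n + (h/2)·k1); y_{n+1} = y_n + h·k2.
s=0.000000, y=1.830000:
  k1 = f(0.000000, 1.830000) = 0.000000
  k2 = f(0.260000, 1.830000) = -0.142740
  y ← 1.830000 + 0.52·(-0.142740) = 1.755775
y(0.52) ≈ 1.7558

1.7558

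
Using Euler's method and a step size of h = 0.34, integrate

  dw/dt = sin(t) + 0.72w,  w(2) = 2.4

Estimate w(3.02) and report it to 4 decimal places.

5.5638

Euler: w_{n+1} = w_n + h·f(t_n, w_n).
t=2.000000, w=2.400000: f=2.637297 → w ← 2.400000 + 0.34·2.637297 = 3.296681
t=2.340000, w=3.296681: f=3.092075 → w ← 3.296681 + 0.34·3.092075 = 4.347987
t=2.680000, w=4.347987: f=3.575925 → w ← 4.347987 + 0.34·3.575925 = 5.563801
w(3.02) ≈ 5.5638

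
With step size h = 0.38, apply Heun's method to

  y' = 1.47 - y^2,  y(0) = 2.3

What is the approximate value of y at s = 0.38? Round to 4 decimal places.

1.7167

Heun: k1 = f(s_n, y_n); k2 = f(s_n + h, y_n + h·k1); y_{n+1} = y_n + (h/2)·(k1 + k2).
s=0.000000, y=2.300000:
  k1 = f(0.000000, 2.300000) = -3.820000
  k2 = f(0.380000, 0.848400) = 0.750217
  y ← 2.300000 + (0.38/2)·(-3.820000 + 0.750217) = 1.716741
y(0.38) ≈ 1.7167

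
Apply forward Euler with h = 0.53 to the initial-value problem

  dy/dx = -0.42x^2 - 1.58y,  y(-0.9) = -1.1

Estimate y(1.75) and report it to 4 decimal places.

-0.3491

Euler: y_{n+1} = y_n + h·f(x_n, y_n).
x=-0.900000, y=-1.100000: f=1.397800 → y ← -1.100000 + 0.53·1.397800 = -0.359166
x=-0.370000, y=-0.359166: f=0.509984 → y ← -0.359166 + 0.53·0.509984 = -0.088874
x=0.160000, y=-0.088874: f=0.129669 → y ← -0.088874 + 0.53·0.129669 = -0.020150
x=0.690000, y=-0.020150: f=-0.168126 → y ← -0.020150 + 0.53·(-0.168126) = -0.109256
x=1.220000, y=-0.109256: f=-0.452503 → y ← -0.109256 + 0.53·(-0.452503) = -0.349083
y(1.75) ≈ -0.3491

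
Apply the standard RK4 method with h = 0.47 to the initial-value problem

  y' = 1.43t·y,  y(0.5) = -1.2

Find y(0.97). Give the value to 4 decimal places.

-1.9660

RK4: k1 = f(t_n, y_n); k2 = f(t_n + h/2, y_n + (h/2)·k1); k3 = f(t_n + h/2, y_n + (h/2)·k2); k4 = f(t_n + h, y_n + h·k3); y_{n+1} = y_n + (h/6)·(k1 + 2k2 + 2k3 + k4).
t=0.500000, y=-1.200000:
  k1 = f(0.500000, -1.200000) = -0.858000
  k2 = f(0.735000, -1.401630) = -1.473183
  k3 = f(0.735000, -1.546198) = -1.625131
  k4 = f(0.970000, -1.963812) = -2.724003
  y ← -1.200000 + (0.47/6)·(k1 + 2k2 + 2k3 + k4) = -1.965993
y(0.97) ≈ -1.9660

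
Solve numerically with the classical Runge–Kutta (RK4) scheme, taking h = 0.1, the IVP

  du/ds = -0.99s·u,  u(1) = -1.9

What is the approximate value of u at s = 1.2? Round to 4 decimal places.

-1.5281

RK4: k1 = f(s_n, u_n); k2 = f(s_n + h/2, u_n + (h/2)·k1); k3 = f(s_n + h/2, u_n + (h/2)·k2); k4 = f(s_n + h, u_n + h·k3); u_{n+1} = u_n + (h/6)·(k1 + 2k2 + 2k3 + k4).
s=1.000000, u=-1.900000:
  k1 = f(1.000000, -1.900000) = 1.881000
  k2 = f(1.050000, -1.805950) = 1.877285
  k3 = f(1.050000, -1.806136) = 1.877478
  k4 = f(1.100000, -1.712252) = 1.864643
  u ← -1.900000 + (0.1/6)·(k1 + 2k2 + 2k3 + k4) = -1.712414
s=1.100000, u=-1.712414:
  k1 = f(1.100000, -1.712414) = 1.864819
  k2 = f(1.150000, -1.619173) = 1.843428
  k3 = f(1.150000, -1.620242) = 1.844646
  k4 = f(1.200000, -1.527949) = 1.815204
  u ← -1.712414 + (0.1/6)·(k1 + 2k2 + 2k3 + k4) = -1.528144
u(1.2) ≈ -1.5281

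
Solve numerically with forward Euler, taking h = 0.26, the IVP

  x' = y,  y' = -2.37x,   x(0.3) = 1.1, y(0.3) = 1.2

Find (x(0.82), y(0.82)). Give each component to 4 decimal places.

Euler on (x,y): x_{n+1} = x_n + h·x', y_{n+1} = y_n + h·y'.
0.300000: (1.100000, 1.200000); f=(1.200000, -2.607000) → (1.412000, 0.522180)
0.560000: (1.412000, 0.522180); f=(0.522180, -3.346440) → (1.547767, -0.347894)
(x(0.82), y(0.82)) ≈ (1.5478, -0.3479)

1.5478, -0.3479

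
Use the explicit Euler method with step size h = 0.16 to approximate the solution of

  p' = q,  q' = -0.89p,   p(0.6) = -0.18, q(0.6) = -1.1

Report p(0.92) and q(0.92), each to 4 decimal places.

-0.5279, -1.0237

Euler on (p,q): p_{n+1} = p_n + h·p', q_{n+1} = q_n + h·q'.
0.600000: (-0.180000, -1.100000); f=(-1.100000, 0.160200) → (-0.356000, -1.074368)
0.760000: (-0.356000, -1.074368); f=(-1.074368, 0.316840) → (-0.527899, -1.023674)
(p(0.92), q(0.92)) ≈ (-0.5279, -1.0237)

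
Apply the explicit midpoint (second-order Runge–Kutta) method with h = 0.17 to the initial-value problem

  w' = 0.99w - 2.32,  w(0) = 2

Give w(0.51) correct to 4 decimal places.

Midpoint: k1 = f(x_n, w_n); k2 = f(x_n + h/2, w_n + (h/2)·k1); w_{n+1} = w_n + h·k2.
x=0.000000, w=2.000000:
  k1 = f(0.000000, 2.000000) = -0.340000
  k2 = f(0.085000, 1.971100) = -0.368611
  w ← 2.000000 + 0.17·(-0.368611) = 1.937336
x=0.170000, w=1.937336:
  k1 = f(0.170000, 1.937336) = -0.402037
  k2 = f(0.255000, 1.903163) = -0.435869
  w ← 1.937336 + 0.17·(-0.435869) = 1.863238
x=0.340000, w=1.863238:
  k1 = f(0.340000, 1.863238) = -0.475394
  k2 = f(0.425000, 1.822830) = -0.515398
  w ← 1.863238 + 0.17·(-0.515398) = 1.775621
w(0.51) ≈ 1.7756

1.7756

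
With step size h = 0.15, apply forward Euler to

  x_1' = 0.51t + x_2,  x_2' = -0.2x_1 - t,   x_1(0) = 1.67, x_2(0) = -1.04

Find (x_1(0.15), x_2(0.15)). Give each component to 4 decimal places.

1.5140, -1.0901

Euler on (x_1,x_2): x_1_{n+1} = x_1_n + h·x_1', x_2_{n+1} = x_2_n + h·x_2'.
0.000000: (1.670000, -1.040000); f=(-1.040000, -0.334000) → (1.514000, -1.090100)
(x_1(0.15), x_2(0.15)) ≈ (1.5140, -1.0901)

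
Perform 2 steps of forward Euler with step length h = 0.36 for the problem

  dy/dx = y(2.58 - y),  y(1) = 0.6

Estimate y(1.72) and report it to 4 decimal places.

Euler: y_{n+1} = y_n + h·f(x_n, y_n).
x=1.000000, y=0.600000: f=1.188000 → y ← 0.600000 + 0.36·1.188000 = 1.027680
x=1.360000, y=1.027680: f=1.595288 → y ← 1.027680 + 0.36·1.595288 = 1.601984
y(1.72) ≈ 1.6020

1.6020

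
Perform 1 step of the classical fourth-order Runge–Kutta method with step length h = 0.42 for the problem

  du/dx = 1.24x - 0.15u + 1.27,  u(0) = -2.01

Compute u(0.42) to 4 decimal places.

-1.2632

RK4: k1 = f(x_n, u_n); k2 = f(x_n + h/2, u_n + (h/2)·k1); k3 = f(x_n + h/2, u_n + (h/2)·k2); k4 = f(x_n + h, u_n + h·k3); u_{n+1} = u_n + (h/6)·(k1 + 2k2 + 2k3 + k4).
x=0.000000, u=-2.010000:
  k1 = f(0.000000, -2.010000) = 1.571500
  k2 = f(0.210000, -1.679985) = 1.782398
  k3 = f(0.210000, -1.635696) = 1.775754
  k4 = f(0.420000, -1.264183) = 1.980427
  u ← -2.010000 + (0.42/6)·(k1 + 2k2 + 2k3 + k4) = -1.263224
u(0.42) ≈ -1.2632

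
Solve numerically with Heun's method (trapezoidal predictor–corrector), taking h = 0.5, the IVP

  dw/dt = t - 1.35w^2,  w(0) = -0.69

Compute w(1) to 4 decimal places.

-1.9416

Heun: k1 = f(t_n, w_n); k2 = f(t_n + h, w_n + h·k1); w_{n+1} = w_n + (h/2)·(k1 + k2).
t=0.000000, w=-0.690000:
  k1 = f(0.000000, -0.690000) = -0.642735
  k2 = f(0.500000, -1.011367) = -0.880867
  w ← -0.690000 + (0.5/2)·(-0.642735 + (-0.880867)) = -1.070900
t=0.500000, w=-1.070900:
  k1 = f(0.500000, -1.070900) = -1.048217
  k2 = f(1.000000, -1.595009) = -2.434473
  w ← -1.070900 + (0.5/2)·(-1.048217 + (-2.434473)) = -1.941573
w(1) ≈ -1.9416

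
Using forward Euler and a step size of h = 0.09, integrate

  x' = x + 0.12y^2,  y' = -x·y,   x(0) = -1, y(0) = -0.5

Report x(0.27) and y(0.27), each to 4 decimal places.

-1.2845, -0.6620

Euler on (x,y): x_{n+1} = x_n + h·x', y_{n+1} = y_n + h·y'.
0.000000: (-1.000000, -0.500000); f=(-0.970000, -0.500000) → (-1.087300, -0.545000)
0.090000: (-1.087300, -0.545000); f=(-1.051657, -0.592579) → (-1.181949, -0.598332)
0.180000: (-1.181949, -0.598332); f=(-1.138989, -0.707198) → (-1.284458, -0.661980)
(x(0.27), y(0.27)) ≈ (-1.2845, -0.6620)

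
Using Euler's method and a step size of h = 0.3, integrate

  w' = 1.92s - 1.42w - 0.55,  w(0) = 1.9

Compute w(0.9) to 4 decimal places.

Euler: w_{n+1} = w_n + h·f(s_n, w_n).
s=0.000000, w=1.900000: f=-3.248000 → w ← 1.900000 + 0.3·(-3.248000) = 0.925600
s=0.300000, w=0.925600: f=-1.288352 → w ← 0.925600 + 0.3·(-1.288352) = 0.539094
s=0.600000, w=0.539094: f=-0.163514 → w ← 0.539094 + 0.3·(-0.163514) = 0.490040
w(0.9) ≈ 0.4900

0.4900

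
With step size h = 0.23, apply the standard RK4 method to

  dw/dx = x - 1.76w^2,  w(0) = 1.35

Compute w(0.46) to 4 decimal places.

0.7181

RK4: k1 = f(x_n, w_n); k2 = f(x_n + h/2, w_n + (h/2)·k1); k3 = f(x_n + h/2, w_n + (h/2)·k2); k4 = f(x_n + h, w_n + h·k3); w_{n+1} = w_n + (h/6)·(k1 + 2k2 + 2k3 + k4).
x=0.000000, w=1.350000:
  k1 = f(0.000000, 1.350000) = -3.207600
  k2 = f(0.115000, 0.981126) = -1.579190
  k3 = f(0.115000, 1.168393) = -2.287651
  k4 = f(0.230000, 0.823840) = -0.964535
  w ← 1.350000 + (0.23/6)·(k1 + 2k2 + 2k3 + k4) = 0.893610
x=0.230000, w=0.893610:
  k1 = f(0.230000, 0.893610) = -1.175429
  k2 = f(0.345000, 0.758436) = -0.667396
  k3 = f(0.345000, 0.816860) = -0.829377
  k4 = f(0.460000, 0.702854) = -0.409445
  w ← 0.893610 + (0.23/6)·(k1 + 2k2 + 2k3 + k4) = 0.718104
w(0.46) ≈ 0.7181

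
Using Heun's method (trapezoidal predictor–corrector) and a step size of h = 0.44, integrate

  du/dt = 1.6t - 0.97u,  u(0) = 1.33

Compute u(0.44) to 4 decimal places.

1.0384

Heun: k1 = f(t_n, u_n); k2 = f(t_n + h, u_n + h·k1); u_{n+1} = u_n + (h/2)·(k1 + k2).
t=0.000000, u=1.330000:
  k1 = f(0.000000, 1.330000) = -1.290100
  k2 = f(0.440000, 0.762356) = -0.035485
  u ← 1.330000 + (0.44/2)·(-1.290100 + (-0.035485)) = 1.038371
u(0.44) ≈ 1.0384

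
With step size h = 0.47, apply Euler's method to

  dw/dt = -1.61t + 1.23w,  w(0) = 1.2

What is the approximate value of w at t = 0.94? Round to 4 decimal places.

Euler: w_{n+1} = w_n + h·f(t_n, w_n).
t=0.000000, w=1.200000: f=1.476000 → w ← 1.200000 + 0.47·1.476000 = 1.893720
t=0.470000, w=1.893720: f=1.572576 → w ← 1.893720 + 0.47·1.572576 = 2.632831
w(0.94) ≈ 2.6328

2.6328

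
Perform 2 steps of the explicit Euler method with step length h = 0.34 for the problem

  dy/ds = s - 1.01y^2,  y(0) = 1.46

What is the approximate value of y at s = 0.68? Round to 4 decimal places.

0.6616

Euler: y_{n+1} = y_n + h·f(s_n, y_n).
s=0.000000, y=1.460000: f=-2.152916 → y ← 1.460000 + 0.34·(-2.152916) = 0.728009
s=0.340000, y=0.728009: f=-0.195296 → y ← 0.728009 + 0.34·(-0.195296) = 0.661608
y(0.68) ≈ 0.6616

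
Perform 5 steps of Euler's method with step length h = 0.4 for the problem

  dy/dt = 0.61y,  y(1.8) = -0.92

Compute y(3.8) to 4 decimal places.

-2.7409

Euler: y_{n+1} = y_n + h·f(t_n, y_n).
t=1.800000, y=-0.920000: f=-0.561200 → y ← -0.920000 + 0.4·(-0.561200) = -1.144480
t=2.200000, y=-1.144480: f=-0.698133 → y ← -1.144480 + 0.4·(-0.698133) = -1.423733
t=2.600000, y=-1.423733: f=-0.868477 → y ← -1.423733 + 0.4·(-0.868477) = -1.771124
t=3.000000, y=-1.771124: f=-1.080386 → y ← -1.771124 + 0.4·(-1.080386) = -2.203278
t=3.400000, y=-2.203278: f=-1.344000 → y ← -2.203278 + 0.4·(-1.344000) = -2.740878
y(3.8) ≈ -2.7409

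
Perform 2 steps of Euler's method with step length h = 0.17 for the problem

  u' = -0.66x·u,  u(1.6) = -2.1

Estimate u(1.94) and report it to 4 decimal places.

Euler: u_{n+1} = u_n + h·f(x_n, u_n).
x=1.600000, u=-2.100000: f=2.217600 → u ← -2.100000 + 0.17·2.217600 = -1.723008
x=1.770000, u=-1.723008: f=2.012818 → u ← -1.723008 + 0.17·2.012818 = -1.380829
u(1.94) ≈ -1.3808

-1.3808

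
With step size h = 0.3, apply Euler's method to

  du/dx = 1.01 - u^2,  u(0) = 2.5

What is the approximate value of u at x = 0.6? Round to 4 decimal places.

Euler: u_{n+1} = u_n + h·f(x_n, u_n).
x=0.000000, u=2.500000: f=-5.240000 → u ← 2.500000 + 0.3·(-5.240000) = 0.928000
x=0.300000, u=0.928000: f=0.148816 → u ← 0.928000 + 0.3·0.148816 = 0.972645
u(0.6) ≈ 0.9726

0.9726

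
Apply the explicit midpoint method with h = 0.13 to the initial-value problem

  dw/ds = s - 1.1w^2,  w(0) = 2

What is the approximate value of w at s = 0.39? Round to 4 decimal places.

1.1570

Midpoint: k1 = f(s_n, w_n); k2 = f(s_n + h/2, w_n + (h/2)·k1); w_{n+1} = w_n + h·k2.
s=0.000000, w=2.000000:
  k1 = f(0.000000, 2.000000) = -4.400000
  k2 = f(0.065000, 1.714000) = -3.166576
  w ← 2.000000 + 0.13·(-3.166576) = 1.588345
s=0.130000, w=1.588345:
  k1 = f(0.130000, 1.588345) = -2.645124
  k2 = f(0.195000, 1.416412) = -2.011846
  w ← 1.588345 + 0.13·(-2.011846) = 1.326805
s=0.260000, w=1.326805:
  k1 = f(0.260000, 1.326805) = -1.676453
  k2 = f(0.325000, 1.217836) = -1.306436
  w ← 1.326805 + 0.13·(-1.306436) = 1.156969
w(0.39) ≈ 1.1570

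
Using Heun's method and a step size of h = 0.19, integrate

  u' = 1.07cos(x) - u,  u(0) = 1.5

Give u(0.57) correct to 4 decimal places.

Heun: k1 = f(x_n, u_n); k2 = f(x_n + h, u_n + h·k1); u_{n+1} = u_n + (h/2)·(k1 + k2).
x=0.000000, u=1.500000:
  k1 = f(0.000000, 1.500000) = -0.430000
  k2 = f(0.190000, 1.418300) = -0.367555
  u ← 1.500000 + (0.19/2)·(-0.430000 + (-0.367555)) = 1.424232
x=0.190000, u=1.424232:
  k1 = f(0.190000, 1.424232) = -0.373488
  k2 = f(0.380000, 1.353270) = -0.359598
  u ← 1.424232 + (0.19/2)·(-0.373488 + (-0.359598)) = 1.354589
x=0.380000, u=1.354589:
  k1 = f(0.380000, 1.354589) = -0.360918
  k2 = f(0.570000, 1.286015) = -0.385181
  u ← 1.354589 + (0.19/2)·(-0.360918 + (-0.385181)) = 1.283710
u(0.57) ≈ 1.2837

1.2837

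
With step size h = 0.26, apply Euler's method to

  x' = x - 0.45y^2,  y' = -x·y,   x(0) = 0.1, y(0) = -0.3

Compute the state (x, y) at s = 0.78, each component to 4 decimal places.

0.1613, -0.2734

Euler on (x,y): x_{n+1} = x_n + h·x', y_{n+1} = y_n + h·y'.
0.000000: (0.100000, -0.300000); f=(0.059500, 0.030000) → (0.115470, -0.292200)
0.260000: (0.115470, -0.292200); f=(0.077049, 0.033740) → (0.135503, -0.283428)
0.520000: (0.135503, -0.283428); f=(0.099354, 0.038405) → (0.161335, -0.273442)
(x(0.78), y(0.78)) ≈ (0.1613, -0.2734)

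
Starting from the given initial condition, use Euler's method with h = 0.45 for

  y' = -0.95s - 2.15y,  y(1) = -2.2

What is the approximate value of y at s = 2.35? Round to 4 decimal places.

-0.8329

Euler: y_{n+1} = y_n + h·f(s_n, y_n).
s=1.000000, y=-2.200000: f=3.780000 → y ← -2.200000 + 0.45·3.780000 = -0.499000
s=1.450000, y=-0.499000: f=-0.304650 → y ← -0.499000 + 0.45·(-0.304650) = -0.636092
s=1.900000, y=-0.636092: f=-0.437401 → y ← -0.636092 + 0.45·(-0.437401) = -0.832923
y(2.35) ≈ -0.8329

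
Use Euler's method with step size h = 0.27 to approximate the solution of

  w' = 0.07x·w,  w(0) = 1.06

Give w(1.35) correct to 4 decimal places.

1.1151

Euler: w_{n+1} = w_n + h·f(x_n, w_n).
x=0.000000, w=1.060000: f=0.000000 → w ← 1.060000 + 0.27·0.000000 = 1.060000
x=0.270000, w=1.060000: f=0.020034 → w ← 1.060000 + 0.27·0.020034 = 1.065409
x=0.540000, w=1.065409: f=0.040272 → w ← 1.065409 + 0.27·0.040272 = 1.076283
x=0.810000, w=1.076283: f=0.061025 → w ← 1.076283 + 0.27·0.061025 = 1.092760
x=1.080000, w=1.092760: f=0.082613 → w ← 1.092760 + 0.27·0.082613 = 1.115065
w(1.35) ≈ 1.1151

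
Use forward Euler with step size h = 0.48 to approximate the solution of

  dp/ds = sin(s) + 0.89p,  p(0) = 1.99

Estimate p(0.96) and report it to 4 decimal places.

4.2751

Euler: p_{n+1} = p_n + h·f(s_n, p_n).
s=0.000000, p=1.990000: f=1.771100 → p ← 1.990000 + 0.48·1.771100 = 2.840128
s=0.480000, p=2.840128: f=2.989493 → p ← 2.840128 + 0.48·2.989493 = 4.275085
p(0.96) ≈ 4.2751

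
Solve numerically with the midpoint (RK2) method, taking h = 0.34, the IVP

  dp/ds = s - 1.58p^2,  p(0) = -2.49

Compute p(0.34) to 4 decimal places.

Midpoint: k1 = f(s_n, p_n); k2 = f(s_n + h/2, p_n + (h/2)·k1); p_{n+1} = p_n + h·k2.
s=0.000000, p=-2.490000:
  k1 = f(0.000000, -2.490000) = -9.796158
  k2 = f(0.170000, -4.155347) = -27.111714
  p ← -2.490000 + 0.34·(-27.111714) = -11.707983
p(0.34) ≈ -11.7080

-11.7080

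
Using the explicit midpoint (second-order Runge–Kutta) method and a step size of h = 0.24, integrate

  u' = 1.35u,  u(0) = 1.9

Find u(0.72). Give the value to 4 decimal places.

Midpoint: k1 = f(t_n, u_n); k2 = f(t_n + h/2, u_n + (h/2)·k1); u_{n+1} = u_n + h·k2.
t=0.000000, u=1.900000:
  k1 = f(0.000000, 1.900000) = 2.565000
  k2 = f(0.120000, 2.207800) = 2.980530
  u ← 1.900000 + 0.24·2.980530 = 2.615327
t=0.240000, u=2.615327:
  k1 = f(0.240000, 2.615327) = 3.530692
  k2 = f(0.360000, 3.039010) = 4.102664
  u ← 2.615327 + 0.24·4.102664 = 3.599967
t=0.480000, u=3.599967:
  k1 = f(0.480000, 3.599967) = 4.859955
  k2 = f(0.600000, 4.183161) = 5.647267
  u ← 3.599967 + 0.24·5.647267 = 4.955311
u(0.72) ≈ 4.9553

4.9553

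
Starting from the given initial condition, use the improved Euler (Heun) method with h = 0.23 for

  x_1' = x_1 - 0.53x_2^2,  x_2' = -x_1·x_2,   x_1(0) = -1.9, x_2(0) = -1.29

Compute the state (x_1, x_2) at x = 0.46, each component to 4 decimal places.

-4.4738, -4.3126

Heun on (x_1,x_2): k1 = f(x_n, state_n); k2 = f(x_n + h, state_n + h·k1); state_{n+1} = state_n + (h/2)·(k1 + k2).
0.000000: (-1.900000, -1.290000)
  k1 = (-2.781973, -2.451000)
  predictor → (-2.539854, -1.853730)
  k2 = (-4.361101, -4.708203)
  → (-2.721453, -2.113308)
0.230000: (-2.721453, -2.113308)
  k1 = (-5.088472, -5.751270)
  predictor → (-3.891802, -3.436101)
  k2 = (-10.149399, -13.372623)
  → (-4.473809, -4.312556)
(x_1(0.46), x_2(0.46)) ≈ (-4.4738, -4.3126)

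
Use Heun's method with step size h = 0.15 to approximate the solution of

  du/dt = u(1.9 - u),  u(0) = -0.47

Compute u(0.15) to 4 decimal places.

Heun: k1 = f(t_n, u_n); k2 = f(t_n + h, u_n + h·k1); u_{n+1} = u_n + (h/2)·(k1 + k2).
t=0.000000, u=-0.470000:
  k1 = f(0.000000, -0.470000) = -1.113900
  k2 = f(0.150000, -0.637085) = -1.616339
  u ← -0.470000 + (0.15/2)·(-1.113900 + (-1.616339)) = -0.674768
u(0.15) ≈ -0.6748

-0.6748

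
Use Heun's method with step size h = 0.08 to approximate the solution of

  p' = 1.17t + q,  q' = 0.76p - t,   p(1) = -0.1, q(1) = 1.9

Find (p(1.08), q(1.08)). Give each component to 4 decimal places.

Heun on (p,q): k1 = f(t_n, state_n); k2 = f(t_n + h, state_n + h·k1); state_{n+1} = state_n + (h/2)·(k1 + k2).
1.000000: (-0.100000, 1.900000)
  k1 = (3.070000, -1.076000)
  predictor → (0.145600, 1.813920)
  k2 = (3.077520, -0.969344)
  → (0.145901, 1.818186)
(p(1.08), q(1.08)) ≈ (0.1459, 1.8182)

0.1459, 1.8182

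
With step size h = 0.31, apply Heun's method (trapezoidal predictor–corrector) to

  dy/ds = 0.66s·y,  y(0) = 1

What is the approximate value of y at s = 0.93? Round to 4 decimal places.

1.3275

Heun: k1 = f(s_n, y_n); k2 = f(s_n + h, y_n + h·k1); y_{n+1} = y_n + (h/2)·(k1 + k2).
s=0.000000, y=1.000000:
  k1 = f(0.000000, 1.000000) = 0.000000
  k2 = f(0.310000, 1.000000) = 0.204600
  y ← 1.000000 + (0.31/2)·(0.000000 + 0.204600) = 1.031713
s=0.310000, y=1.031713:
  k1 = f(0.310000, 1.031713) = 0.211088
  k2 = f(0.620000, 1.097150) = 0.448954
  y ← 1.031713 + (0.31/2)·(0.211088 + 0.448954) = 1.134020
s=0.620000, y=1.134020:
  k1 = f(0.620000, 1.134020) = 0.464041
  k2 = f(0.930000, 1.277872) = 0.784358
  y ← 1.134020 + (0.31/2)·(0.464041 + 0.784358) = 1.327521
y(0.93) ≈ 1.3275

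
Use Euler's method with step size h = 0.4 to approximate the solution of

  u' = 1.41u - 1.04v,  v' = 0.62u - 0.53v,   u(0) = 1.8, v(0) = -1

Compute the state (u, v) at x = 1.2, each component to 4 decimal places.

Euler on (u,v): u_{n+1} = u_n + h·u', v_{n+1} = v_n + h·v'.
0.000000: (1.800000, -1.000000); f=(3.578000, 1.646000) → (3.231200, -0.341600)
0.400000: (3.231200, -0.341600); f=(4.911256, 2.184392) → (5.195702, 0.532157)
0.800000: (5.195702, 0.532157); f=(6.772497, 2.939292) → (7.904701, 1.707874)
(u(1.2), v(1.2)) ≈ (7.9047, 1.7079)

7.9047, 1.7079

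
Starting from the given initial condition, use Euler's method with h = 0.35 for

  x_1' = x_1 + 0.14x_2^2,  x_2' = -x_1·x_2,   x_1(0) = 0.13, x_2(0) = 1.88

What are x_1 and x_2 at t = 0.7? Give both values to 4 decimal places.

0.6285, 1.5755

Euler on (x_1,x_2): x_1_{n+1} = x_1_n + h·x_1', x_2_{n+1} = x_2_n + h·x_2'.
0.000000: (0.130000, 1.880000); f=(0.624816, -0.244400) → (0.348686, 1.794460)
0.350000: (0.348686, 1.794460); f=(0.799498, -0.625702) → (0.628510, 1.575464)
(x_1(0.7), x_2(0.7)) ≈ (0.6285, 1.5755)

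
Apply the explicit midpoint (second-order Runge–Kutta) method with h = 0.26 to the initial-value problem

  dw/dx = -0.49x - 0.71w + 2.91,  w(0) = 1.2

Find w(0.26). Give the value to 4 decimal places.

Midpoint: k1 = f(x_n, w_n); k2 = f(x_n + h/2, w_n + (h/2)·k1); w_{n+1} = w_n + h·k2.
x=0.000000, w=1.200000:
  k1 = f(0.000000, 1.200000) = 2.058000
  k2 = f(0.130000, 1.467540) = 1.804347
  w ← 1.200000 + 0.26·1.804347 = 1.669130
w(0.26) ≈ 1.6691

1.6691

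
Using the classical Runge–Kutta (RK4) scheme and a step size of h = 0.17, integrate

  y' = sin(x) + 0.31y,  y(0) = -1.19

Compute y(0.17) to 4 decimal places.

RK4: k1 = f(x_n, y_n); k2 = f(x_n + h/2, y_n + (h/2)·k1); k3 = f(x_n + h/2, y_n + (h/2)·k2); k4 = f(x_n + h, y_n + h·k3); y_{n+1} = y_n + (h/6)·(k1 + 2k2 + 2k3 + k4).
x=0.000000, y=-1.190000:
  k1 = f(0.000000, -1.190000) = -0.368900
  k2 = f(0.085000, -1.221356) = -0.293723
  k3 = f(0.085000, -1.214966) = -0.291742
  k4 = f(0.170000, -1.239596) = -0.215092
  y ← -1.190000 + (0.17/6)·(k1 + 2k2 + 2k3 + k4) = -1.239723
y(0.17) ≈ -1.2397

-1.2397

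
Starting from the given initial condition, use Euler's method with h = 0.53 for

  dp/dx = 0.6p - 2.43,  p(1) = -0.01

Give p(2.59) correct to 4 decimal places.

-5.2455

Euler: p_{n+1} = p_n + h·f(x_n, p_n).
x=1.000000, p=-0.010000: f=-2.436000 → p ← -0.010000 + 0.53·(-2.436000) = -1.301080
x=1.530000, p=-1.301080: f=-3.210648 → p ← -1.301080 + 0.53·(-3.210648) = -3.002723
x=2.060000, p=-3.002723: f=-4.231634 → p ← -3.002723 + 0.53·(-4.231634) = -5.245489
p(2.59) ≈ -5.2455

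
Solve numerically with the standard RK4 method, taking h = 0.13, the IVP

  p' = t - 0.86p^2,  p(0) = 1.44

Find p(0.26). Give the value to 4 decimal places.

1.1179

RK4: k1 = f(t_n, p_n); k2 = f(t_n + h/2, p_n + (h/2)·k1); k3 = f(t_n + h/2, p_n + (h/2)·k2); k4 = f(t_n + h, p_n + h·k3); p_{n+1} = p_n + (h/6)·(k1 + 2k2 + 2k3 + k4).
t=0.000000, p=1.440000:
  k1 = f(0.000000, 1.440000) = -1.783296
  k2 = f(0.065000, 1.324086) = -1.442755
  k3 = f(0.065000, 1.346221) = -1.493587
  k4 = f(0.130000, 1.245834) = -1.204807
  p ← 1.440000 + (0.13/6)·(k1 + 2k2 + 2k3 + k4) = 1.248016
t=0.130000, p=1.248016:
  k1 = f(0.130000, 1.248016) = -1.209488
  k2 = f(0.195000, 1.169400) = -0.981046
  k3 = f(0.195000, 1.184248) = -1.011102
  k4 = f(0.260000, 1.116573) = -0.812192
  p ← 1.248016 + (0.13/6)·(k1 + 2k2 + 2k3 + k4) = 1.117887
p(0.26) ≈ 1.1179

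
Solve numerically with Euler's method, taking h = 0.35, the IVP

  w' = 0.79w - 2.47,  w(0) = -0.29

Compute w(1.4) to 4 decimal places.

Euler: w_{n+1} = w_n + h·f(s_n, w_n).
s=0.000000, w=-0.290000: f=-2.699100 → w ← -0.290000 + 0.35·(-2.699100) = -1.234685
s=0.350000, w=-1.234685: f=-3.445401 → w ← -1.234685 + 0.35·(-3.445401) = -2.440575
s=0.700000, w=-2.440575: f=-4.398055 → w ← -2.440575 + 0.35·(-4.398055) = -3.979895
s=1.050000, w=-3.979895: f=-5.614117 → w ← -3.979895 + 0.35·(-5.614117) = -5.944835
w(1.4) ≈ -5.9448

-5.9448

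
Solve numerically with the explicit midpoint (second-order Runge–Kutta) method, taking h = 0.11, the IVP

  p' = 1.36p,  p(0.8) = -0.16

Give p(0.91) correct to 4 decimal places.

-0.1857

Midpoint: k1 = f(s_n, p_n); k2 = f(s_n + h/2, p_n + (h/2)·k1); p_{n+1} = p_n + h·k2.
s=0.800000, p=-0.160000:
  k1 = f(0.800000, -0.160000) = -0.217600
  k2 = f(0.855000, -0.171968) = -0.233876
  p ← -0.160000 + 0.11·(-0.233876) = -0.185726
p(0.91) ≈ -0.1857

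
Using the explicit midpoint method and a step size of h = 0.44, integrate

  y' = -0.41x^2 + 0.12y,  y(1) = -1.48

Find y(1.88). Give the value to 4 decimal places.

Midpoint: k1 = f(x_n, y_n); k2 = f(x_n + h/2, y_n + (h/2)·k1); y_{n+1} = y_n + h·k2.
x=1.000000, y=-1.480000:
  k1 = f(1.000000, -1.480000) = -0.587600
  k2 = f(1.220000, -1.609272) = -0.803357
  y ← -1.480000 + 0.44·(-0.803357) = -1.833477
x=1.440000, y=-1.833477:
  k1 = f(1.440000, -1.833477) = -1.070193
  k2 = f(1.660000, -2.068919) = -1.378066
  y ← -1.833477 + 0.44·(-1.378066) = -2.439826
y(1.88) ≈ -2.4398

-2.4398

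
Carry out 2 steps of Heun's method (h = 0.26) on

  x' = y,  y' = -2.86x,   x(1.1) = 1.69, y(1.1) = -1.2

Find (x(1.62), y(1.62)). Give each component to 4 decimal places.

0.4886, -3.0176

Heun on (x,y): k1 = f(t_n, state_n); k2 = f(t_n + h, state_n + h·k1); state_{n+1} = state_n + (h/2)·(k1 + k2).
1.100000: (1.690000, -1.200000)
  k1 = (-1.200000, -4.833400)
  predictor → (1.378000, -2.456684)
  k2 = (-2.456684, -3.941080)
  → (1.214631, -2.340682)
1.360000: (1.214631, -2.340682)
  k1 = (-2.340682, -3.473845)
  predictor → (0.606054, -3.243882)
  k2 = (-3.243882, -1.733313)
  → (0.488638, -3.017613)
(x(1.62), y(1.62)) ≈ (0.4886, -3.0176)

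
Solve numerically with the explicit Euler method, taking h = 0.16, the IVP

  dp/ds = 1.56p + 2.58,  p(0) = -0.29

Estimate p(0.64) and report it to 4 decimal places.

Euler: p_{n+1} = p_n + h·f(s_n, p_n).
s=0.000000, p=-0.290000: f=2.127600 → p ← -0.290000 + 0.16·2.127600 = 0.050416
s=0.160000, p=0.050416: f=2.658649 → p ← 0.050416 + 0.16·2.658649 = 0.475800
s=0.320000, p=0.475800: f=3.322248 → p ← 0.475800 + 0.16·3.322248 = 1.007359
s=0.480000, p=1.007359: f=4.151481 → p ← 1.007359 + 0.16·4.151481 = 1.671596
p(0.64) ≈ 1.6716

1.6716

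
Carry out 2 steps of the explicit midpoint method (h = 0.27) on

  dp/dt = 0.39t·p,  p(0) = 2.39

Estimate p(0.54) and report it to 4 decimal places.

Midpoint: k1 = f(t_n, p_n); k2 = f(t_n + h/2, p_n + (h/2)·k1); p_{n+1} = p_n + h·k2.
t=0.000000, p=2.390000:
  k1 = f(0.000000, 2.390000) = 0.000000
  k2 = f(0.135000, 2.390000) = 0.125834
  p ← 2.390000 + 0.27·0.125834 = 2.423975
t=0.270000, p=2.423975:
  k1 = f(0.270000, 2.423975) = 0.255245
  k2 = f(0.405000, 2.458433) = 0.388310
  p ← 2.423975 + 0.27·0.388310 = 2.528819
p(0.54) ≈ 2.5288

2.5288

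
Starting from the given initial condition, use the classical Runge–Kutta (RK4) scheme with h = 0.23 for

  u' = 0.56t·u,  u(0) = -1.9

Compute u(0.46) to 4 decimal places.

RK4: k1 = f(t_n, u_n); k2 = f(t_n + h/2, u_n + (h/2)·k1); k3 = f(t_n + h/2, u_n + (h/2)·k2); k4 = f(t_n + h, u_n + h·k3); u_{n+1} = u_n + (h/6)·(k1 + 2k2 + 2k3 + k4).
t=0.000000, u=-1.900000:
  k1 = f(0.000000, -1.900000) = 0.000000
  k2 = f(0.115000, -1.900000) = -0.122360
  k3 = f(0.115000, -1.914071) = -0.123266
  k4 = f(0.230000, -1.928351) = -0.248372
  u ← -1.900000 + (0.23/6)·(k1 + 2k2 + 2k3 + k4) = -1.928352
t=0.230000, u=-1.928352:
  k1 = f(0.230000, -1.928352) = -0.248372
  k2 = f(0.345000, -1.956915) = -0.378076
  k3 = f(0.345000, -1.971831) = -0.380958
  k4 = f(0.460000, -2.015973) = -0.519315
  u ← -1.928352 + (0.23/6)·(k1 + 2k2 + 2k3 + k4) = -2.015973
u(0.46) ≈ -2.0160

-2.0160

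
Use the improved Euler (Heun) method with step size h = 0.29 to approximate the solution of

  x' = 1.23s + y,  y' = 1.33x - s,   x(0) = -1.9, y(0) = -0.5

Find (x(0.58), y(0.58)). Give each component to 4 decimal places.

-2.4518, -2.2917

Heun on (x,y): k1 = f(s_n, state_n); k2 = f(s_n + h, state_n + h·k1); state_{n+1} = state_n + (h/2)·(k1 + k2).
0.000000: (-1.900000, -0.500000)
  k1 = (-0.500000, -2.527000)
  predictor → (-2.045000, -1.232830)
  k2 = (-0.876130, -3.009850)
  → (-2.099539, -1.302843)
0.290000: (-2.099539, -1.302843)
  k1 = (-0.946143, -3.082387)
  predictor → (-2.373920, -2.196735)
  k2 = (-1.483335, -3.737314)
  → (-2.451813, -2.291700)
(x(0.58), y(0.58)) ≈ (-2.4518, -2.2917)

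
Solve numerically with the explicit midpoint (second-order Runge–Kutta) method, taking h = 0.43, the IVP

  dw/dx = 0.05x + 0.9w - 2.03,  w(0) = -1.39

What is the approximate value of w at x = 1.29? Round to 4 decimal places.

-9.0744

Midpoint: k1 = f(x_n, w_n); k2 = f(x_n + h/2, w_n + (h/2)·k1); w_{n+1} = w_n + h·k2.
x=0.000000, w=-1.390000:
  k1 = f(0.000000, -1.390000) = -3.281000
  k2 = f(0.215000, -2.095415) = -3.905123
  w ← -1.390000 + 0.43·(-3.905123) = -3.069203
x=0.430000, w=-3.069203:
  k1 = f(0.430000, -3.069203) = -4.770783
  k2 = f(0.645000, -4.094921) = -5.683179
  w ← -3.069203 + 0.43·(-5.683179) = -5.512970
x=0.860000, w=-5.512970:
  k1 = f(0.860000, -5.512970) = -6.948673
  k2 = f(1.075000, -7.006935) = -8.282491
  w ← -5.512970 + 0.43·(-8.282491) = -9.074442
w(1.29) ≈ -9.0744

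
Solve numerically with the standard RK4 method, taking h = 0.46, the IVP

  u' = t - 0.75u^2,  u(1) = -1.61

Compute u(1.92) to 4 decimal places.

-5.6820

RK4: k1 = f(t_n, u_n); k2 = f(t_n + h/2, u_n + (h/2)·k1); k3 = f(t_n + h/2, u_n + (h/2)·k2); k4 = f(t_n + h, u_n + h·k3); u_{n+1} = u_n + (h/6)·(k1 + 2k2 + 2k3 + k4).
t=1.000000, u=-1.610000:
  k1 = f(1.000000, -1.610000) = -0.944075
  k2 = f(1.230000, -1.827137) = -1.273823
  k3 = f(1.230000, -1.902979) = -1.485998
  k4 = f(1.460000, -2.293559) = -2.485309
  u ← -1.610000 + (0.46/6)·(k1 + 2k2 + 2k3 + k4) = -2.296092
t=1.460000, u=-2.296092:
  k1 = f(1.460000, -2.296092) = -2.494029
  k2 = f(1.690000, -2.869719) = -4.486463
  k3 = f(1.690000, -3.327978) = -6.616581
  k4 = f(1.920000, -5.339719) = -19.464449
  u ← -2.296092 + (0.46/6)·(k1 + 2k2 + 2k3 + k4) = -5.682042
u(1.92) ≈ -5.6820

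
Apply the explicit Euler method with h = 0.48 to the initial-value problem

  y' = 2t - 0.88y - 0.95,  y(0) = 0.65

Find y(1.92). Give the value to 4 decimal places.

1.1814

Euler: y_{n+1} = y_n + h·f(t_n, y_n).
t=0.000000, y=0.650000: f=-1.522000 → y ← 0.650000 + 0.48·(-1.522000) = -0.080560
t=0.480000, y=-0.080560: f=0.080893 → y ← -0.080560 + 0.48·0.080893 = -0.041731
t=0.960000, y=-0.041731: f=1.006724 → y ← -0.041731 + 0.48·1.006724 = 0.441496
t=1.440000, y=0.441496: f=1.541484 → y ← 0.441496 + 0.48·1.541484 = 1.181408
y(1.92) ≈ 1.1814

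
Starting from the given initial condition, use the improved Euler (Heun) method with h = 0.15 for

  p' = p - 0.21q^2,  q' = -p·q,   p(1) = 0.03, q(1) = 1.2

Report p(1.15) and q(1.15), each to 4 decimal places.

Heun on (p,q): k1 = f(s_n, state_n); k2 = f(s_n + h, state_n + h·k1); state_{n+1} = state_n + (h/2)·(k1 + k2).
1.000000: (0.030000, 1.200000)
  k1 = (-0.272400, -0.036000)
  predictor → (-0.010860, 1.194600)
  k2 = (-0.310545, 0.012973)
  → (-0.013721, 1.198273)
(p(1.15), q(1.15)) ≈ (-0.0137, 1.1983)

-0.0137, 1.1983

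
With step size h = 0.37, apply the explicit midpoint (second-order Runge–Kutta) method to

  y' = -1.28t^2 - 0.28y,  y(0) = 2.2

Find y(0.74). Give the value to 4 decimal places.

1.6319

Midpoint: k1 = f(t_n, y_n); k2 = f(t_n + h/2, y_n + (h/2)·k1); y_{n+1} = y_n + h·k2.
t=0.000000, y=2.200000:
  k1 = f(0.000000, 2.200000) = -0.616000
  k2 = f(0.185000, 2.086040) = -0.627899
  y ← 2.200000 + 0.37·(-0.627899) = 1.967677
t=0.370000, y=1.967677:
  k1 = f(0.370000, 1.967677) = -0.726182
  k2 = f(0.555000, 1.833334) = -0.907605
  y ← 1.967677 + 0.37·(-0.907605) = 1.631863
y(0.74) ≈ 1.6319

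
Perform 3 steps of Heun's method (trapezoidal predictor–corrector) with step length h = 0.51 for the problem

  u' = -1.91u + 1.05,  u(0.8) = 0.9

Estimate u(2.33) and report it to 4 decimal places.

Heun: k1 = f(t_n, u_n); k2 = f(t_n + h, u_n + h·k1); u_{n+1} = u_n + (h/2)·(k1 + k2).
t=0.800000, u=0.900000:
  k1 = f(0.800000, 0.900000) = -0.669000
  k2 = f(1.310000, 0.558810) = -0.017327
  u ← 0.900000 + (0.51/2)·(-0.669000 + (-0.017327)) = 0.724987
t=1.310000, u=0.724987:
  k1 = f(1.310000, 0.724987) = -0.334724
  k2 = f(1.820000, 0.554277) = -0.008669
  u ← 0.724987 + (0.51/2)·(-0.334724 + (-0.008669)) = 0.637421
t=1.820000, u=0.637421:
  k1 = f(1.820000, 0.637421) = -0.167474
  k2 = f(2.330000, 0.552009) = -0.004338
  u ← 0.637421 + (0.51/2)·(-0.167474 + (-0.004338)) = 0.593609
u(2.33) ≈ 0.5936

0.5936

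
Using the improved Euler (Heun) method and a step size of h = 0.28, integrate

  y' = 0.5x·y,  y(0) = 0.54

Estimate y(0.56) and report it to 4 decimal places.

Heun: k1 = f(x_n, y_n); k2 = f(x_n + h, y_n + h·k1); y_{n+1} = y_n + (h/2)·(k1 + k2).
x=0.000000, y=0.540000:
  k1 = f(0.000000, 0.540000) = 0.000000
  k2 = f(0.280000, 0.540000) = 0.075600
  y ← 0.540000 + (0.28/2)·(0.000000 + 0.075600) = 0.550584
x=0.280000, y=0.550584:
  k1 = f(0.280000, 0.550584) = 0.077082
  k2 = f(0.560000, 0.572167) = 0.160207
  y ← 0.550584 + (0.28/2)·(0.077082 + 0.160207) = 0.583804
y(0.56) ≈ 0.5838

0.5838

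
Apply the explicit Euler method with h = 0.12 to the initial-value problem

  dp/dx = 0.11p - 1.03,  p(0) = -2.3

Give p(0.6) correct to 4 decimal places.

Euler: p_{n+1} = p_n + h·f(x_n, p_n).
x=0.000000, p=-2.300000: f=-1.283000 → p ← -2.300000 + 0.12·(-1.283000) = -2.453960
x=0.120000, p=-2.453960: f=-1.299936 → p ← -2.453960 + 0.12·(-1.299936) = -2.609952
x=0.240000, p=-2.609952: f=-1.317095 → p ← -2.609952 + 0.12·(-1.317095) = -2.768004
x=0.360000, p=-2.768004: f=-1.334480 → p ← -2.768004 + 0.12·(-1.334480) = -2.928141
x=0.480000, p=-2.928141: f=-1.352096 → p ← -2.928141 + 0.12·(-1.352096) = -3.090393
p(0.6) ≈ -3.0904

-3.0904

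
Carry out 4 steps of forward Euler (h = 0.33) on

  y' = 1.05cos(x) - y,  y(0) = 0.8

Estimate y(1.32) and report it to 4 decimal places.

0.7861

Euler: y_{n+1} = y_n + h·f(x_n, y_n).
x=0.000000, y=0.800000: f=0.250000 → y ← 0.800000 + 0.33·0.250000 = 0.882500
x=0.330000, y=0.882500: f=0.110844 → y ← 0.882500 + 0.33·0.110844 = 0.919079
x=0.660000, y=0.919079: f=-0.089587 → y ← 0.919079 + 0.33·(-0.089587) = 0.889515
x=0.990000, y=0.889515: f=-0.313391 → y ← 0.889515 + 0.33·(-0.313391) = 0.786096
y(1.32) ≈ 0.7861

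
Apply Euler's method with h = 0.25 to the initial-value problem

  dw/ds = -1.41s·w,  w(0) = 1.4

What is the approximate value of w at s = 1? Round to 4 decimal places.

0.7736

Euler: w_{n+1} = w_n + h·f(s_n, w_n).
s=0.000000, w=1.400000: f=0.000000 → w ← 1.400000 + 0.25·0.000000 = 1.400000
s=0.250000, w=1.400000: f=-0.493500 → w ← 1.400000 + 0.25·(-0.493500) = 1.276625
s=0.500000, w=1.276625: f=-0.900021 → w ← 1.276625 + 0.25·(-0.900021) = 1.051620
s=0.750000, w=1.051620: f=-1.112088 → w ← 1.051620 + 0.25·(-1.112088) = 0.773598
w(1) ≈ 0.7736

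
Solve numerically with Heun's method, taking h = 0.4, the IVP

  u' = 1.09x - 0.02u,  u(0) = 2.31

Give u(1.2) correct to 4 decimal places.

Heun: k1 = f(x_n, u_n); k2 = f(x_n + h, u_n + h·k1); u_{n+1} = u_n + (h/2)·(k1 + k2).
x=0.000000, u=2.310000:
  k1 = f(0.000000, 2.310000) = -0.046200
  k2 = f(0.400000, 2.291520) = 0.390170
  u ← 2.310000 + (0.4/2)·(-0.046200 + 0.390170) = 2.378794
x=0.400000, u=2.378794:
  k1 = f(0.400000, 2.378794) = 0.388424
  k2 = f(0.800000, 2.534164) = 0.821317
  u ← 2.378794 + (0.4/2)·(0.388424 + 0.821317) = 2.620742
x=0.800000, u=2.620742:
  k1 = f(0.800000, 2.620742) = 0.819585
  k2 = f(1.200000, 2.948576) = 1.249028
  u ← 2.620742 + (0.4/2)·(0.819585 + 1.249028) = 3.034465
u(1.2) ≈ 3.0345

3.0345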